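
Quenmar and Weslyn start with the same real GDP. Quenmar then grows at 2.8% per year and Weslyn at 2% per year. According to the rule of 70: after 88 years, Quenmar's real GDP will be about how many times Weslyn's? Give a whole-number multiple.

roughly 2 times

Quenmar pulls ahead at 0.8 pp per year, so the ratio doubles every 70/0.8 ≈ 87.50 years.
In 88 years that's 1.01 doublings: 2^1.01 ≈ 2.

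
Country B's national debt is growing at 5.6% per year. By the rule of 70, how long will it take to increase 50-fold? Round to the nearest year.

71 years

At 5.6% it doubles every 70/5.6 ≈ 12.50 years.
Reaching 50× takes log₂(50) ≈ 5.64 doublings.
5.64 × 12.50 ≈ 71 years.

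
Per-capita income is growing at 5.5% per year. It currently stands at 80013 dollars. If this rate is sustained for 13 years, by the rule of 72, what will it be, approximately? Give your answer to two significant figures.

Doubling time ≈ 72/5.5 = 13.09 years.
13 years is 13/13.09 ≈ 0.99 doublings, a factor of 2^0.99 ≈ 1.99.
80013 × 1.99 ≈ 160000 dollars.

roughly 160000 dollars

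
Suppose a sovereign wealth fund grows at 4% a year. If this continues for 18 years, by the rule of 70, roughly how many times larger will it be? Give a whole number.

2 times

Doubling time ≈ 70/4 = 17.50 years.
18/17.50 ≈ 1 doubling, so about 2^1 = 2×.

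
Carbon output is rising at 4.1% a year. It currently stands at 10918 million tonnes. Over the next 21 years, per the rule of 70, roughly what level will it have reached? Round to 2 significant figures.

It doubles every 70/4.1 ≈ 17.07 years, so 21 years is 1.23 doublings.
2^1.23 ≈ 2.35; 10918 × 2.35 ≈ 26000 million tonnes.

roughly 26000 million tonnes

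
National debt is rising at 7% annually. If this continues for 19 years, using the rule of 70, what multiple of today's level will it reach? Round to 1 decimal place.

Doubling time ≈ 70/7 = 10.00 years.
19 years / 10.00 ≈ 1.90 doublings → factor 2^1.90 ≈ 3.7.

approximately 3.7 times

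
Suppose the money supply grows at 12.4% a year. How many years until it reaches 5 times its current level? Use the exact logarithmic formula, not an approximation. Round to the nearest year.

t = ln(5) / ln(1 + 0.124) = 1.6094 / 0.116894 ≈ 13.77.
≈ 14 years.

14 years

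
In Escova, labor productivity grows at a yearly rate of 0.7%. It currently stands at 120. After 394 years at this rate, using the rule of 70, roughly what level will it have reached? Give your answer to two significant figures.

Doubling time ≈ 70/0.7 = 100.00 years.
394 years is 394/100.00 ≈ 3.94 doublings, a factor of 2^3.94 ≈ 15.35.
120 × 15.35 ≈ 1800.

about 1800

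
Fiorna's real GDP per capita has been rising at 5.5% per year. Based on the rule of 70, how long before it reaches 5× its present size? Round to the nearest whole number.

At 5.5% it doubles every 70/5.5 ≈ 12.73 years.
Reaching 5× takes log₂(5) ≈ 2.32 doublings.
2.32 × 12.73 ≈ 30 years.

around 30 years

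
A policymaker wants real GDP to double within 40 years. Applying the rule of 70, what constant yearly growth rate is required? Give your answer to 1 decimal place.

approximately 1.8%

70 / 40 ≈ 1.75, so about 1.8% per year.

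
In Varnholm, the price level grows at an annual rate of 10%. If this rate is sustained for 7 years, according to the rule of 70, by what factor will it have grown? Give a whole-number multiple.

roughly 2 times

At 10% one doubling takes ≈ 7.00 years; 7 years is 1 of them, so ×2.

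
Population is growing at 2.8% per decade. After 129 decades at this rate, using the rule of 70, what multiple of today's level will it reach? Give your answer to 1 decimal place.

Doubles every ≈ 25.00 decades (70/2.8).
129 decades is 5.16 doublings; 2^5.16 ≈ 35.8×.

about 35.8 times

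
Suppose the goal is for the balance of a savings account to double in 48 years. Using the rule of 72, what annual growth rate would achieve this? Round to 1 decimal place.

72 / 48 ≈ 1.50, so about 1.5% annually.

around 1.5%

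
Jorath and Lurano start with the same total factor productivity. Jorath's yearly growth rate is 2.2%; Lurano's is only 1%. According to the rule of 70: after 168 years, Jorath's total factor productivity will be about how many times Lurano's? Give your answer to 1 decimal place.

7.4 times

Rate gap = 2.2% − 1% = 1.2 points.
The ratio doubles every 70/1.2 ≈ 58.33 years.
168/58.33 ≈ 2.88 doublings → ratio ≈ 2^2.88 ≈ 7.4.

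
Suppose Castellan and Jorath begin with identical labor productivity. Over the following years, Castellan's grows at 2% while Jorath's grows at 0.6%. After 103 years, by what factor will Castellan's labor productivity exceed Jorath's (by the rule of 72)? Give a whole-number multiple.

Rate gap = 2% − 0.6% = 1.4 points.
The ratio doubles every 72/1.4 ≈ 51.43 years.
103/51.43 ≈ 2.00 doublings → ratio ≈ 2^2.00 ≈ 4.

≈ 4 times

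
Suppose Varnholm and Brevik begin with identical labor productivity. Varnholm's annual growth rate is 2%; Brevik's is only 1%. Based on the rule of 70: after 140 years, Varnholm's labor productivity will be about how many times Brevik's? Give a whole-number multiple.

Rate gap = 2% − 1% = 1 point.
The ratio doubles every 70/1 ≈ 70.00 years.
140/70.00 ≈ 2.00 doublings → ratio ≈ 2^2.00 ≈ 4.

approximately 4 times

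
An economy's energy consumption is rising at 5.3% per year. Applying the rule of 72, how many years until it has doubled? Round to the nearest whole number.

14 years

Doubling time ≈ 72 / 5.3 = 13.58 years.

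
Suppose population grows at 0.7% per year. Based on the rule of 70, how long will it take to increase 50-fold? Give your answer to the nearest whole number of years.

Doubling time ≈ 70/0.7 = 100.00 years.
50× is log₂ 50 ≈ 5.64 doublings, so ≈ 5.64 × 100.00 = 564 years.

≈ 564 years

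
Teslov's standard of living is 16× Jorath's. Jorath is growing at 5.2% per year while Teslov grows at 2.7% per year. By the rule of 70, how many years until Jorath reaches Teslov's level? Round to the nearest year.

What matters is the difference: 2.5 pp.
Rule of 70 on the gap: the ratio halves every 70/2.5 ≈ 28.00 years.
A 16× gap closes after 4 halvings: 4 × 28.00 ≈ 112 years.

around 112 years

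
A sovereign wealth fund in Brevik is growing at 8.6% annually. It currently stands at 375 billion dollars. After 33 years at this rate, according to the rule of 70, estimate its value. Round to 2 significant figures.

Doubling time ≈ 70/8.6 = 8.14 years.
33 years is 33/8.14 ≈ 4.05 doublings, a factor of 2^4.05 ≈ 16.56.
375 × 16.56 ≈ 6200 billion dollars.

around 6200 billion dollars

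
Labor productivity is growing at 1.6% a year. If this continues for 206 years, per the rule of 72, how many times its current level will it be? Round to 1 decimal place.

Doubling time ≈ 72/1.6 = 45.00 years.
206 years / 45.00 ≈ 4.58 doublings → factor 2^4.58 ≈ 23.9.

roughly 23.9 times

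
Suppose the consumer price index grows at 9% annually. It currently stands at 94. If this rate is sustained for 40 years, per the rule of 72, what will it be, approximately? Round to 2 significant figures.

Doubling time ≈ 72/9 = 8.00 years.
40 years is 40/8.00 ≈ 5.00 doublings, a factor of 2^5.00 ≈ 32.00.
94 × 32.00 ≈ 3000.

≈ 3000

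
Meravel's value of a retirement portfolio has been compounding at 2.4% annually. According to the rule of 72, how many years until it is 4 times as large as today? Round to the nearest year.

At 2.4% it doubles every 72/2.4 ≈ 30.00 years.
Getting to 4× needs 2 doublings: 2 × 30.00 ≈ 60 years.

60 years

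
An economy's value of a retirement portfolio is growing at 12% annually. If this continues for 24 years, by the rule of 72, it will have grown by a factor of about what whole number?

around 16 times

Doubling time ≈ 72/12 = 6.00 years.
24/6.00 ≈ 4 doublings, so about 2^4 = 16×.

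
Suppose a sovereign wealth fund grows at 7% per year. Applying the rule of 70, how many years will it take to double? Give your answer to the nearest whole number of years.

70/7 ≈ 10.00, so it doubles roughly every 10 years.

≈ 10 years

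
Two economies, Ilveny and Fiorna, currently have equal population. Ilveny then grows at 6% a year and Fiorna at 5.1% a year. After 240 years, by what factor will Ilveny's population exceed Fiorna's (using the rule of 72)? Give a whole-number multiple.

≈ 8 times

Ilveny pulls ahead at 0.9 pp per year, so the ratio doubles every 72/0.9 ≈ 80.00 years.
In 240 years that's 3.00 doublings: 2^3.00 ≈ 8.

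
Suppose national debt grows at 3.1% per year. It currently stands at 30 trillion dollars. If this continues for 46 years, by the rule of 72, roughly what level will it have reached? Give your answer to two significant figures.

It doubles every 72/3.1 ≈ 23.23 years, so 46 years is 1.98 doublings.
2^1.98 ≈ 3.94; 30 × 3.94 ≈ 120 trillion dollars.

approximately 120 trillion dollars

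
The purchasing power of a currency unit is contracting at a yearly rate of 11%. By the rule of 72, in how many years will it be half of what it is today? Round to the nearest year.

≈ 7 years

The rule works in reverse for decay: 72/11 ≈ 6.55 years to halve.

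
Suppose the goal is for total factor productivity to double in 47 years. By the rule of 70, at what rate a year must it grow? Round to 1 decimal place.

70 / 47 ≈ 1.49, so about 1.5% a year.

1.5% a year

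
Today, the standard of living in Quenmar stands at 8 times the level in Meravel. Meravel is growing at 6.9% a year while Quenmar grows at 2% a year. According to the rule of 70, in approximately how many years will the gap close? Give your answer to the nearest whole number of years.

43 years

The growth-rate gap is 6.9% − 2% = 4.9 percentage points.
So the ratio between them halves every 70/4.9 ≈ 14.29 years.
An 8 times gap closes after 3 halvings: 3 × 14.29 ≈ 43 years.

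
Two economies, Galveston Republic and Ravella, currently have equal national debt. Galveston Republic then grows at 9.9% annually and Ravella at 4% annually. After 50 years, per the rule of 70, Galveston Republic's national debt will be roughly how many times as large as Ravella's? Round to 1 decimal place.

18.6 times

Only the 5.9-point difference matters.
70/5.9 ≈ 11.86 years per doubling of the ratio; 50 years gives 4.22 doublings, so ≈ 18.6×.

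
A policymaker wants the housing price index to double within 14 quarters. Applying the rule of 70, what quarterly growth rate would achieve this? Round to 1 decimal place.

70 / 14 ≈ 5.00, so about 5.0% per quarter.

roughly 5.0%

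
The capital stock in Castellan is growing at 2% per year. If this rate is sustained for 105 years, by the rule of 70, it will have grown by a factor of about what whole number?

70/2 ≈ 35.00 years per doubling.
105 years fits 3 doublings: 2^3 = 8.

around 8 times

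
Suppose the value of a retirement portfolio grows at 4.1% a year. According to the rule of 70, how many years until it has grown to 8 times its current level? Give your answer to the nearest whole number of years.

One doubling takes 70/4.1 = 17.07 years.
8 = 2^3, so 3 doublings → 51 years.

about 51 years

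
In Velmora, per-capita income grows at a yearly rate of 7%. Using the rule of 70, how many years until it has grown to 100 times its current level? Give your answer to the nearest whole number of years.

≈ 66 years

At 7% it doubles every 70/7 ≈ 10.00 years.
100× is log₂ 100 ≈ 6.64 doublings, so ≈ 6.64 × 10.00 = 66 years.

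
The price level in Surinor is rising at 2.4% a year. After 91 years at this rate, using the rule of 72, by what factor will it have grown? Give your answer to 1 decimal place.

around 8.2 times

Doubles every ≈ 30.00 years (72/2.4).
91 years is 3.03 doublings; 2^3.03 ≈ 8.2×.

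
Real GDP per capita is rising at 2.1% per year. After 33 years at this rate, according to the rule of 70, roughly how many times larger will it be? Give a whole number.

2 times

Doubling time ≈ 70/2.1 = 33.33 years.
33/33.33 ≈ 1 doubling, so about 2^1 = 2×.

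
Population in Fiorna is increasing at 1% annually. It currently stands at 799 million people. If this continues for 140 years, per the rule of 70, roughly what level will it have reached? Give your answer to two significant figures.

It doubles every 70/1 ≈ 70.00 years, so 140 years is 2.00 doublings.
2^2.00 ≈ 4.00; 799 × 4.00 ≈ 3200 million people.

approximately 3200 million people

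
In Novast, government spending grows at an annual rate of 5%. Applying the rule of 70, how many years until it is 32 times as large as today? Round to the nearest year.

At 5% it doubles every 70/5 ≈ 14.00 years.
Getting to 32× needs 5 doublings: 5 × 14.00 ≈ 70 years.

about 70 years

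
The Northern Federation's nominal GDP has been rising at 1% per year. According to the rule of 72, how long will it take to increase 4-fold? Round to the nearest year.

approximately 144 years

One doubling takes 72/1 = 72.00 years.
4 = 2^2, so 2 doublings → 144 years.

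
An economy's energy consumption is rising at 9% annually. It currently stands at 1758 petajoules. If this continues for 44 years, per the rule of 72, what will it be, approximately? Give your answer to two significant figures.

It doubles every 72/9 ≈ 8.00 years, so 44 years is 5.50 doublings.
2^5.50 ≈ 45.25; 1758 × 45.25 ≈ 80000 petajoules.

≈ 80000 petajoules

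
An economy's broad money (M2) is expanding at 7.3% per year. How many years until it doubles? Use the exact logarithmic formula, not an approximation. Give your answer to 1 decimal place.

t = ln(2) / ln(1 + 0.073) = 0.6931 / 0.070458 ≈ 9.84.

9.8 years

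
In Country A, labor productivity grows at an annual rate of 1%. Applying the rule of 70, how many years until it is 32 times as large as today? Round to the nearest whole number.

about 350 years

Doubling time ≈ 70/1 = 70.00 years.
32× is 5 doublings, so 5 × 70.00 ≈ 350 years.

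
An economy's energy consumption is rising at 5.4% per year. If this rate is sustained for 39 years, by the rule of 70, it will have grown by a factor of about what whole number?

At 5.4% one doubling takes ≈ 12.96 years; 39 years is 3 of them, so ×8.

approximately 8 times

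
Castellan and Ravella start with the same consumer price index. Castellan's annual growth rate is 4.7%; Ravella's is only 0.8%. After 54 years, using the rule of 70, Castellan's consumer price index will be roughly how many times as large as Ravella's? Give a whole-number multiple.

≈ 8 times

Castellan pulls ahead at 3.9 pp per year, so the ratio doubles every 70/3.9 ≈ 17.95 years.
In 54 years that's 3.01 doublings: 2^3.01 ≈ 8.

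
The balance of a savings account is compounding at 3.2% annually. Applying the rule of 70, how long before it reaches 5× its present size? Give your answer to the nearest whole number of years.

roughly 51 years

At 3.2% it doubles every 70/3.2 ≈ 21.88 years.
Reaching 5× takes log₂(5) ≈ 2.32 doublings.
2.32 × 21.88 ≈ 51 years.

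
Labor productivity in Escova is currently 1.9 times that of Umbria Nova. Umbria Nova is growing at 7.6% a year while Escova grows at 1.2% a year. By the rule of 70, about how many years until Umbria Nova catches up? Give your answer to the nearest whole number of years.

roughly 10 years

The growth-rate gap is 7.6% − 1.2% = 6.4 percentage points.
So the ratio between them halves every 70/6.4 ≈ 10.94 years.
A 1.9 times gap takes log₂(1.9) ≈ 0.93 halvings to close: 0.93 × 10.94 ≈ 10 years.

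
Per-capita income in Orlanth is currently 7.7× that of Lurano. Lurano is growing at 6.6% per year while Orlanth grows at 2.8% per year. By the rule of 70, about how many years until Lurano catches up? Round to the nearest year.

about 54 years

What matters is the difference: 3.8 pp.
Rule of 70 on the gap: the ratio halves every 70/3.8 ≈ 18.42 years.
A 7.7× gap takes log₂(7.7) ≈ 2.94 halvings to close: 2.94 × 18.42 ≈ 54 years.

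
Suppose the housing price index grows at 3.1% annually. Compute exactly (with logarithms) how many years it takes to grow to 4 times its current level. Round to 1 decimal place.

45.4 years

t = ln(4) / ln(1 + 0.031) = 1.3863 / 0.030529 ≈ 45.41.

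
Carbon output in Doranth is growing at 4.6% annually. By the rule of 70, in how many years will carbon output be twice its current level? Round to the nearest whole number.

At 4.6%, doubling takes about 70/4.6 = 15.22 years.

around 15 years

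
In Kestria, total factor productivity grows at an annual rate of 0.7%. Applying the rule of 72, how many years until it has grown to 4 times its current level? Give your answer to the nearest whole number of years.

At 0.7% it doubles every 72/0.7 ≈ 102.86 years.
4 = 2^2, so 2 doublings → 206 years.

around 206 years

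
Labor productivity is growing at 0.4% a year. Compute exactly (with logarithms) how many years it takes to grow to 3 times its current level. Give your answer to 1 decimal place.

275.2 years

t = ln(3) / ln(1 + 0.004) = 1.0986 / 0.003992 ≈ 275.20.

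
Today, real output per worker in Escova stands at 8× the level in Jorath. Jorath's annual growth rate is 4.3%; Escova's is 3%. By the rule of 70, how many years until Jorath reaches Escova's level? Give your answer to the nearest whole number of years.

around 162 years

Jorath gains on Escova at 4.3% − 3% = 1.3 points a year.
At that relative rate the gap halves every 70/1.3 ≈ 53.85 years.
An 8× gap closes after 3 halvings: 3 × 53.85 ≈ 162 years.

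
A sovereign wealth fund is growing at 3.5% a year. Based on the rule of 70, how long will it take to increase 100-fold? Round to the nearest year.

Doubling time ≈ 70/3.5 = 20.00 years.
Reaching 100× takes log₂(100) ≈ 6.64 doublings.
6.64 × 20.00 ≈ 133 years.

approximately 133 years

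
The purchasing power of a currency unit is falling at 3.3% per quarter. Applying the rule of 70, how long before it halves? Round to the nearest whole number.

≈ 21 quarters

Halving time ≈ 70 / 3.3 = 21.21 → 21 quarters.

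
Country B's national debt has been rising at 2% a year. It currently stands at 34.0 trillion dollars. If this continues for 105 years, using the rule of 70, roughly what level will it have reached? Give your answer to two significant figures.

Doubling time ≈ 70/2 = 35.00 years.
105 years is 105/35.00 ≈ 3.00 doublings, a factor of 2^3.00 ≈ 8.00.
34.0 × 8.00 ≈ 270 trillion dollars.

approximately 270 trillion dollars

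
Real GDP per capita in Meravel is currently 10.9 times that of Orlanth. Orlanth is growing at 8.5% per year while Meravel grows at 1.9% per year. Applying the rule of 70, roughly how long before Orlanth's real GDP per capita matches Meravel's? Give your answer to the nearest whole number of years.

about 37 years

What matters is the difference: 6.6 pp.
Rule of 70 on the gap: the ratio halves every 70/6.6 ≈ 10.61 years.
A 10.9 times gap takes log₂(10.9) ≈ 3.45 halvings to close: 3.45 × 10.61 ≈ 37 years.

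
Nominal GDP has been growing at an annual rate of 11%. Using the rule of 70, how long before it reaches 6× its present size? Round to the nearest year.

about 16 years

One doubling takes 70/11 = 6.36 years.
Reaching 6× takes log₂(6) ≈ 2.58 doublings.
2.58 × 6.36 ≈ 16 years.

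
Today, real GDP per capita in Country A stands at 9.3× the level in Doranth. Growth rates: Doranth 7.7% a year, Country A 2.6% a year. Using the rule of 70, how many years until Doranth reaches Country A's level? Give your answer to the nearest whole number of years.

The growth-rate gap is 7.7% − 2.6% = 5.1 percentage points.
So the ratio between them halves every 70/5.1 ≈ 13.73 years.
A 9.3× gap takes log₂(9.3) ≈ 3.22 halvings to close: 3.22 × 13.73 ≈ 44 years.

approximately 44 years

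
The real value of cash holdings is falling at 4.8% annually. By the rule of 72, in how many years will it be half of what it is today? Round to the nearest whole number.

Halving time ≈ 72 / 4.8 = 15.00 → 15 years.

≈ 15 years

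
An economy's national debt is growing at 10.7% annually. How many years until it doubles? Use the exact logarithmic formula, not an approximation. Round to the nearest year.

t = ln(2) / ln(1 + 0.107) = 0.6931 / 0.101654 ≈ 6.82.
≈ 7 years.

7 years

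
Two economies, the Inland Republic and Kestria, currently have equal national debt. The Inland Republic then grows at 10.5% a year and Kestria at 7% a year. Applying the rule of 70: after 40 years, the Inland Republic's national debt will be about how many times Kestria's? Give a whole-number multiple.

roughly 4 times

Only the 3.5-point difference matters.
70/3.5 ≈ 20.00 years per doubling of the ratio; 40 years gives 2.00 doublings, so ≈ 4×.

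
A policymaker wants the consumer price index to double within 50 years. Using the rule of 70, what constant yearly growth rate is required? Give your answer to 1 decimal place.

70 / 50 ≈ 1.40, so about 1.4% per year.

approximately 1.4%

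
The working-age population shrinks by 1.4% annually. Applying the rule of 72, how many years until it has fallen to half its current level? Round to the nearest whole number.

51 years

The rule works in reverse for decay: 72/1.4 ≈ 51.43 years to halve.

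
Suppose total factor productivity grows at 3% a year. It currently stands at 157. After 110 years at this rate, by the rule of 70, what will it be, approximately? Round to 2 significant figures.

about 4100

Doubling time ≈ 70/3 = 23.33 years.
110 years is 110/23.33 ≈ 4.71 doublings, a factor of 2^4.71 ≈ 26.17.
157 × 26.17 ≈ 4100.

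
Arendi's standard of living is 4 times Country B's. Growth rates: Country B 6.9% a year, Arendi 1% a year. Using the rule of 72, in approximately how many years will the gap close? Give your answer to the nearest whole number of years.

Country B gains on Arendi at 6.9% − 1% = 5.9 points a year.
At that relative rate the gap halves every 72/5.9 ≈ 12.20 years.
A 4 times gap closes after 2 halvings: 2 × 12.20 ≈ 24 years.

≈ 24 years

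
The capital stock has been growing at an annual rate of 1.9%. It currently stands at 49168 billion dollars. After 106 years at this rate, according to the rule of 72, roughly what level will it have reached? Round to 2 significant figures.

≈ 340000 billion dollars

Doubling time ≈ 72/1.9 = 37.89 years.
106 years is 106/37.89 ≈ 2.80 doublings, a factor of 2^2.80 ≈ 6.96.
49168 × 6.96 ≈ 340000 billion dollars.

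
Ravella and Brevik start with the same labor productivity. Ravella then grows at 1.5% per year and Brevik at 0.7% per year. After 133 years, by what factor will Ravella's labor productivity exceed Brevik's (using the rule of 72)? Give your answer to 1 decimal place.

Ravella pulls ahead at 0.8 pp per year, so the ratio doubles every 72/0.8 ≈ 90.00 years.
In 133 years that's 1.48 doublings: 2^1.48 ≈ 2.8.

around 2.8 times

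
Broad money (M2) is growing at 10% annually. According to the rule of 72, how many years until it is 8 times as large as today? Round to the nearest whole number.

Doubling time ≈ 72/10 = 7.20 years.
8× is 3 doublings, so 3 × 7.20 ≈ 22 years.

approximately 22 years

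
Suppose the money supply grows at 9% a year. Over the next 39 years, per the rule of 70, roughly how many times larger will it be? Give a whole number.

32 times

Doubling time ≈ 70/9 = 7.78 years.
39/7.78 ≈ 5 doublings, so about 2^5 = 32×.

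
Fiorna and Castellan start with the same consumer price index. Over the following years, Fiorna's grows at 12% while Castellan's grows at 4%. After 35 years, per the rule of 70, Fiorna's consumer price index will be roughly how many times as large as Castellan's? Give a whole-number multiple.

Only the 8-point difference matters.
70/8 ≈ 8.75 years per doubling of the ratio; 35 years gives 4.00 doublings, so ≈ 16×.

≈ 16 times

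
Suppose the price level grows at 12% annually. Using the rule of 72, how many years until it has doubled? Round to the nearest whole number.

At 12%, doubling takes about 72/12 = 6.00 years.

around 6 years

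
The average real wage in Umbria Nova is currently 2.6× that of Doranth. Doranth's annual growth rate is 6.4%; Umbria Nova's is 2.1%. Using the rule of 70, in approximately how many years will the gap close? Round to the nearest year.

22 years

The growth-rate gap is 6.4% − 2.1% = 4.3 percentage points.
So the ratio between them halves every 70/4.3 ≈ 16.28 years.
A 2.6× gap takes log₂(2.6) ≈ 1.38 halvings to close: 1.38 × 16.28 ≈ 22 years.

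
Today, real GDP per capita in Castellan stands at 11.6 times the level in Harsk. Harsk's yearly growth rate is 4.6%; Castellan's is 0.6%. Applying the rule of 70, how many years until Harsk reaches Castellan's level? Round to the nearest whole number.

The growth-rate gap is 4.6% − 0.6% = 4 percentage points.
So the ratio between them halves every 70/4 ≈ 17.50 years.
An 11.6 times gap takes log₂(11.6) ≈ 3.54 halvings to close: 3.54 × 17.50 ≈ 62 years.

around 62 years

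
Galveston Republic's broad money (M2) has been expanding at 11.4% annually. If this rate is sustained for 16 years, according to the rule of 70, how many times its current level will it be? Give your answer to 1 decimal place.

6.1 times

Doubling time ≈ 70/11.4 = 6.14 years.
16 years / 6.14 ≈ 2.61 doublings → factor 2^2.61 ≈ 6.1.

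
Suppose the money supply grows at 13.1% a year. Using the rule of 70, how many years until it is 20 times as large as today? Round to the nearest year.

about 23 years

One doubling takes 70/13.1 = 5.34 years.
Reaching 20× takes log₂(20) ≈ 4.32 doublings.
4.32 × 5.34 ≈ 23 years.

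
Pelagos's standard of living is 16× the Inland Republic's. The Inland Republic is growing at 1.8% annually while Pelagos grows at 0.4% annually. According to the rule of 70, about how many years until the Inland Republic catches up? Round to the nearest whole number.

What matters is the difference: 1.4 pp.
Rule of 70 on the gap: the ratio halves every 70/1.4 ≈ 50.00 years.
A 16× gap closes after 4 halvings: 4 × 50.00 ≈ 200 years.

about 200 years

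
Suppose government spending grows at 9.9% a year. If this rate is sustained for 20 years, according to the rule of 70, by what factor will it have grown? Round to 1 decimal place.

≈ 7.1 times

Doubles every ≈ 7.07 years (70/9.9).
20 years is 2.83 doublings; 2^2.83 ≈ 7.1×.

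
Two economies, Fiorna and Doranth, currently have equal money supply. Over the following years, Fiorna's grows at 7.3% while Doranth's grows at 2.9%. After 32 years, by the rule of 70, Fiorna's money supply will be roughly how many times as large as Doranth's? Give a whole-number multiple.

roughly 4 times

Rate gap = 7.3% − 2.9% = 4.4 points.
The ratio doubles every 70/4.4 ≈ 15.91 years.
32/15.91 ≈ 2.01 doublings → ratio ≈ 2^2.01 ≈ 4.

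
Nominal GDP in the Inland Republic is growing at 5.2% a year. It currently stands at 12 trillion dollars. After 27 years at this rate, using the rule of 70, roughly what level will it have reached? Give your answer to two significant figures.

≈ 48 trillion dollars

It doubles every 70/5.2 ≈ 13.46 years, so 27 years is 2.01 doublings.
2^2.01 ≈ 4.03; 12 × 4.03 ≈ 48 trillion dollars.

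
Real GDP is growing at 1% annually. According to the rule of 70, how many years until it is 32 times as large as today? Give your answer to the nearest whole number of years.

about 350 years

Doubling time ≈ 70/1 = 70.00 years.
Getting to 32× needs 5 doublings: 5 × 70.00 ≈ 350 years.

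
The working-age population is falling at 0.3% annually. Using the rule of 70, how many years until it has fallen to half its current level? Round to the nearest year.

The rule works in reverse for decay: 70/0.3 ≈ 233.33 years to halve.

around 233 years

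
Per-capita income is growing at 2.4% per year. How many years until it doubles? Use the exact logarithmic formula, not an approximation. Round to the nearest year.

t = ln(2) / ln(1 + 0.024) = 0.6931 / 0.023717 ≈ 29.22.
≈ 29 years.

29 years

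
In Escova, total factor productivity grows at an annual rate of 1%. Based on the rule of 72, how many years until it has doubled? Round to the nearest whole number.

At 1%, doubling takes about 72/1 = 72.00 years.

roughly 72 years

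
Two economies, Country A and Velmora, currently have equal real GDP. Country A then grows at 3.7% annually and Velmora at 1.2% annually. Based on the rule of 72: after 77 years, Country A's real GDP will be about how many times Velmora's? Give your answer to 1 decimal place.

Country A pulls ahead at 2.5 pp per year, so the ratio doubles every 72/2.5 ≈ 28.80 years.
In 77 years that's 2.67 doublings: 2^2.67 ≈ 6.4.

around 6.4 times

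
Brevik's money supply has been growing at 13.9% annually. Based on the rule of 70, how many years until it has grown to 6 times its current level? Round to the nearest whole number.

Doubling time ≈ 70/13.9 = 5.04 years.
6× is log₂ 6 ≈ 2.58 doublings, so ≈ 2.58 × 5.04 = 13 years.

approximately 13 years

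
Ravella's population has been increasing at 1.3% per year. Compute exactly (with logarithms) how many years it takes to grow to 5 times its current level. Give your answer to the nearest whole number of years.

t = ln(5) / ln(1 + 0.013) = 1.6094 / 0.012916 ≈ 124.61.
≈ 125 years.

125 years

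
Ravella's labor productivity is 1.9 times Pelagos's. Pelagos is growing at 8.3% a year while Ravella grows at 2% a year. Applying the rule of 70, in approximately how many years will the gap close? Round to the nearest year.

The growth-rate gap is 8.3% − 2% = 6.3 percentage points.
So the ratio between them halves every 70/6.3 ≈ 11.11 years.
A 1.9 times gap takes log₂(1.9) ≈ 0.93 halvings to close: 0.93 × 11.11 ≈ 10 years.

about 10 years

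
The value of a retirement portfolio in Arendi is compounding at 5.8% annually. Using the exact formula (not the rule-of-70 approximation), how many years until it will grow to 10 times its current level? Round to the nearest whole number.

41 years

t = ln(10) / ln(1 + 0.058) = 2.3026 / 0.056380 ≈ 40.84.
≈ 41 years.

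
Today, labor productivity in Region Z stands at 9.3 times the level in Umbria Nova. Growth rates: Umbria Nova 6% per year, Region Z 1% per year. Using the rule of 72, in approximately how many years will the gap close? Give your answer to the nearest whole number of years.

What matters is the difference: 5 pp.
Rule of 72 on the gap: the ratio halves every 72/5 ≈ 14.40 years.
A 9.3 times gap takes log₂(9.3) ≈ 3.22 halvings to close: 3.22 × 14.40 ≈ 46 years.

46 years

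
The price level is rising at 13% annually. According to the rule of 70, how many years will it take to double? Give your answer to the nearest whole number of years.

about 5 years

Doubling time ≈ 70 / 13 = 5.38 years.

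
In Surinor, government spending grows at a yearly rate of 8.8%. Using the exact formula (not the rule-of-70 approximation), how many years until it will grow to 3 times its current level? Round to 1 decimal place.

t = ln(3) / ln(1 + 0.088) = 1.0986 / 0.084341 ≈ 13.03.

13.0 years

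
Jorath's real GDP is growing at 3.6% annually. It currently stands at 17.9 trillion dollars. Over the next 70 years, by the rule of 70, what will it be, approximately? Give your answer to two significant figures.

approximately 220 trillion dollars

It doubles every 70/3.6 ≈ 19.44 years, so 70 years is 3.60 doublings.
2^3.60 ≈ 12.13; 17.9 × 12.13 ≈ 220 trillion dollars.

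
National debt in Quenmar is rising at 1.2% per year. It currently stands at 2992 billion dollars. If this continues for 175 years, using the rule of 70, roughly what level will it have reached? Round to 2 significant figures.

approximately 24000 billion dollars

Doubling time ≈ 70/1.2 = 58.33 years.
175 years is 175/58.33 ≈ 3.00 doublings, a factor of 2^3.00 ≈ 8.00.
2992 × 8.00 ≈ 24000 billion dollars.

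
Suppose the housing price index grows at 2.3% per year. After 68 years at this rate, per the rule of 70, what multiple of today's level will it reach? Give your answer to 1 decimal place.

roughly 4.7 times

Doubles every ≈ 30.43 years (70/2.3).
68 years is 2.23 doublings; 2^2.23 ≈ 4.7×.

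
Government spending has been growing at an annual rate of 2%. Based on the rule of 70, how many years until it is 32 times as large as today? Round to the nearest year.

175 years

One doubling takes 70/2 = 35.00 years.
32× is 5 doublings, so 5 × 35.00 ≈ 175 years.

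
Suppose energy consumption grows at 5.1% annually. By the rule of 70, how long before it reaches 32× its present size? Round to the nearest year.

approximately 69 years

At 5.1% it doubles every 70/5.1 ≈ 13.73 years.
32× is 5 doublings, so 5 × 13.73 ≈ 69 years.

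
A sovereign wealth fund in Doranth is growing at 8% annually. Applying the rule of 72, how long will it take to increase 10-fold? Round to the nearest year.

Doubling time ≈ 72/8 = 9.00 years.
10× is log₂ 10 ≈ 3.32 doublings, so ≈ 3.32 × 9.00 = 30 years.

roughly 30 years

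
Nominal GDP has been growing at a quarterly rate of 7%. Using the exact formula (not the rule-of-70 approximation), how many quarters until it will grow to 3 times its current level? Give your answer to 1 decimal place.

t = ln(3) / ln(1 + 0.07) = 1.0986 / 0.067659 ≈ 16.24.

16.2 quarters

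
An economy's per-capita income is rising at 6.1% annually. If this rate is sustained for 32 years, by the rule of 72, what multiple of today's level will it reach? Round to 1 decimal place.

Doubling time ≈ 72/6.1 = 11.80 years.
32 years / 11.80 ≈ 2.71 doublings → factor 2^2.71 ≈ 6.5.

6.5 times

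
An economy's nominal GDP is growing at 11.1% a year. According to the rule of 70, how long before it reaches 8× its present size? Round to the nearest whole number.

At 11.1% it doubles every 70/11.1 ≈ 6.31 years.
8× is 3 doublings, so 3 × 6.31 ≈ 19 years.

≈ 19 years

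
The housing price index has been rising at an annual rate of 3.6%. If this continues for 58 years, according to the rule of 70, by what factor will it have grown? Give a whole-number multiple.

Doubling time ≈ 70/3.6 = 19.44 years.
58/19.44 ≈ 3 doublings, so about 2^3 = 8×.

approximately 8 times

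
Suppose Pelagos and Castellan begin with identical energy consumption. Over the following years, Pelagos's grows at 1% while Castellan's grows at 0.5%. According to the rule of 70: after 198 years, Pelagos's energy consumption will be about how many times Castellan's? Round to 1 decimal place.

2.7 times

Pelagos pulls ahead at 0.5 pp per year, so the ratio doubles every 70/0.5 ≈ 140.00 years.
In 198 years that's 1.41 doublings: 2^1.41 ≈ 2.7.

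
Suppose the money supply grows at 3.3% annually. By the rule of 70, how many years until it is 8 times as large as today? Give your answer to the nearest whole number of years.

Doubling time ≈ 70/3.3 = 21.21 years.
8 = 2^3, so 3 doublings → 64 years.

about 64 years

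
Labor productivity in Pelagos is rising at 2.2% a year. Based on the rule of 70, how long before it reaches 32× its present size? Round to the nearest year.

At 2.2% it doubles every 70/2.2 ≈ 31.82 years.
32 = 2^5, so 5 doublings → 159 years.

roughly 159 years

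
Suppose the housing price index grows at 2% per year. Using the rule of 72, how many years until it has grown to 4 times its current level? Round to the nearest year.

roughly 72 years

Doubling time ≈ 72/2 = 36.00 years.
4× is 2 doublings, so 2 × 36.00 ≈ 72 years.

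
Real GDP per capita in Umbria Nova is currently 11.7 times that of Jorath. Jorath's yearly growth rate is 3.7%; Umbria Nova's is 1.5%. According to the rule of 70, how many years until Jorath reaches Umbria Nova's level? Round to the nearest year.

The growth-rate gap is 3.7% − 1.5% = 2.2 percentage points.
So the ratio between them halves every 70/2.2 ≈ 31.82 years.
An 11.7 times gap takes log₂(11.7) ≈ 3.55 halvings to close: 3.55 × 31.82 ≈ 113 years.

about 113 years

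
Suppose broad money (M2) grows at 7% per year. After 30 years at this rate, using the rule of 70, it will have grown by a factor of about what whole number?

around 8 times

At 7% one doubling takes ≈ 10.00 years; 30 years is 3 of them, so ×8.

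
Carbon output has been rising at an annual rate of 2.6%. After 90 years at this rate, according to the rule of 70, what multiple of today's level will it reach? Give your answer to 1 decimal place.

about 10.1 times

Doubles every ≈ 26.92 years (70/2.6).
90 years is 3.34 doublings; 2^3.34 ≈ 10.1×.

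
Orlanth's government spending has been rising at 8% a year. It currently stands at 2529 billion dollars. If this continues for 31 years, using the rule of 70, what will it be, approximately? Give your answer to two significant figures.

around 29000 billion dollars

Doubling time ≈ 70/8 = 8.75 years.
31 years is 31/8.75 ≈ 3.54 doublings, a factor of 2^3.54 ≈ 11.63.
2529 × 11.63 ≈ 29000 billion dollars.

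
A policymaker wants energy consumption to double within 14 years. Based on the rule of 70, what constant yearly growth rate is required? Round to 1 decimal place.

70 / 14 ≈ 5.00, so about 5.0% per year.

roughly 5.0%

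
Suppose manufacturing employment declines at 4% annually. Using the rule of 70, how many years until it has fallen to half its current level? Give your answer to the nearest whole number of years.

18 years

Halving time ≈ 70 / 4 = 17.50 → 18 years.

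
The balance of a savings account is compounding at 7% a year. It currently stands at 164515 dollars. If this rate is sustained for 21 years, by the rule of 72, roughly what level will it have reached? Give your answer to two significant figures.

It doubles every 72/7 ≈ 10.29 years, so 21 years is 2.04 doublings.
2^2.04 ≈ 4.11; 164515 × 4.11 ≈ 680000 dollars.

680000 dollars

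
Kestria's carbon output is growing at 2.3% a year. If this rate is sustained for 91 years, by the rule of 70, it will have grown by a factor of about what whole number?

around 8 times

Doubling time ≈ 70/2.3 = 30.43 years.
91/30.43 ≈ 3 doublings, so about 2^3 = 8×.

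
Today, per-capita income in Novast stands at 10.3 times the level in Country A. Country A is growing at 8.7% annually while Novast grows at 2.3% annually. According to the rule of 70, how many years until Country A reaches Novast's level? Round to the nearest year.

≈ 37 years

Country A gains on Novast at 8.7% − 2.3% = 6.4 points a year.
At that relative rate the gap halves every 70/6.4 ≈ 10.94 years.
A 10.3 times gap takes log₂(10.3) ≈ 3.36 halvings to close: 3.36 × 10.94 ≈ 37 years.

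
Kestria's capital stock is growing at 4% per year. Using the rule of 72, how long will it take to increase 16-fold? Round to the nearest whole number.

One doubling takes 72/4 = 18.00 years.
16× is 4 doublings, so 4 × 18.00 ≈ 72 years.

approximately 72 years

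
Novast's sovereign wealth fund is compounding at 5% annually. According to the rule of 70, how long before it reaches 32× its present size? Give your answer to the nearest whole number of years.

At 5% it doubles every 70/5 ≈ 14.00 years.
Getting to 32× needs 5 doublings: 5 × 14.00 ≈ 70 years.

≈ 70 years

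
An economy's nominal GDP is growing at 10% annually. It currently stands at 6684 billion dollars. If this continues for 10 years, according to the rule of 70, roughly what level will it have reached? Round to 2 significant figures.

It doubles every 70/10 ≈ 7.00 years, so 10 years is 1.43 doublings.
2^1.43 ≈ 2.69; 6684 × 2.69 ≈ 18000 billion dollars.

roughly 18000 billion dollars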